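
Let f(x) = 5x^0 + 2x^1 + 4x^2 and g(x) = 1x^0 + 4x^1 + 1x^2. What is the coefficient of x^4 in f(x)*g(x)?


Cauchy product at x^4:
4*1
= 4

4


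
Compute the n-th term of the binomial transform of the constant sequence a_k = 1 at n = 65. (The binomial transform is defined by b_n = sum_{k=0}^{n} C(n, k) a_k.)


With a_k = 1 for all k, b_n = sum_{k=0}^{n} C(n, k) = 2^n by the binomial theorem.
For n = 65: 2^65 = 36893488147419103232.

36893488147419103232


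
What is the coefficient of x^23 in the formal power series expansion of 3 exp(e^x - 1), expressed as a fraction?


exp(e^x - 1) is the exponential generating function for the Bell numbers Bell_k: exp(e^x - 1) = sum_{k>=0} Bell_k x^k / k!.
So the coefficient of x^23 in 3 exp(e^x - 1) is 3 Bell_23 / 23!.
Computing: Bell_23 = 44152005855084346 and 23! = 25852016738884976640000, giving
3 * 44152005855084346/25852016738884976640000 = 22076002927542173/4308669456480829440000.

22076002927542173/4308669456480829440000


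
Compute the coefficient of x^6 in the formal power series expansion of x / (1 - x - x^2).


Let f(x) = sum_{k>=0} a_k x^k. Multiplying f(x) * (1 - x - x^2) = x and matching coefficients gives a_0 = 0, a_1 = 1, and a_k = a_{k-1} + a_{k-2} for k >= 2. These are the Fibonacci numbers F_k.
Iterating from F_0 = 0, F_1 = 1:
F_0=0, F_1=1, F_2=1, F_3=2, F_4=3, F_5=5, F_6=8
F_6 = 8.

8


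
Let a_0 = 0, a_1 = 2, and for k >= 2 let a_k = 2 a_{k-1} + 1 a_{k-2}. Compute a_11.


Iterating the recurrence forward:
a_0 = 0
a_1 = 2
a_2 = 2*2 + 1*0 = 4
a_3 = 2*4 + 1*2 = 10
a_4 = 2*10 + 1*4 = 24
a_5 = 2*24 + 1*10 = 58
a_6 = 2*58 + 1*24 = 140
a_7 = 2*140 + 1*58 = 338
a_8 = 2*338 + 1*140 = 816
a_9 = 2*816 + 1*338 = 1970
a_10 = 2*1970 + 1*816 = 4756
a_11 = 2*4756 + 1*1970 = 11482
So a_11 = 11482.

11482


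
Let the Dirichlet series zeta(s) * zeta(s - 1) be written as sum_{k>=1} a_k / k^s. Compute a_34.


Convolution gives a_k = sum_{d | k} d * 1 = sum_{d | k} d = sigma(k), the sum of positive divisors of k.
For k = 34, the divisors are 1, 2, 17, 34, so
sigma(34) = 1 + 2 + 17 + 34 = 54.

54


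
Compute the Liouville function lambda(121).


The Liouville function is lambda(k) = (-1)^Omega(k), where Omega(k) counts the prime factors of k with multiplicity.
Factoring: 121 = 11 * 11, so Omega(121) = 2.
lambda(121) = (-1)^2 = 1.

1


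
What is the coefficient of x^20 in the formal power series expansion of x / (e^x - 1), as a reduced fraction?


The exponential generating function for Bernoulli numbers is
x / (e^x - 1) = sum_{k>=0} B_k x^k / k!.
So the coefficient of x^20 in x / (e^x - 1) is B_20 / 20!.
Computing: B_20 = -174611/330, 20! = 2432902008176640000, giving
-174611/330 / 2432902008176640000 = -174611/802857662698291200000.

-174611/802857662698291200000


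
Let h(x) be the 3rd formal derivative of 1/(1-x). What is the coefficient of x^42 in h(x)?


Differentiating 3 times: d^3/dx^3 [1/(1-x)] = 3!/(1-x)^4.
The expansion 1/(1-x)^4 = sum_{k>=0} C(k+3, 3) x^k, so the coefficient of x^n in 3!/(1-x)^4 is 3! * C(n+3, 3).
For n = 42: 6 * C(45, 3) = 6 * 14190 = 85140

85140


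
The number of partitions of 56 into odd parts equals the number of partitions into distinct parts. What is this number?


Computing partitions of 56 into odd parts (1, 3, 5, ...):
Using the generating function prod_{k>=0} 1/(1-x^(2k+1)),
the count is 7108

7108


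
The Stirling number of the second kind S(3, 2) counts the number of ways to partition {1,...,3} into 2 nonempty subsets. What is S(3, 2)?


Using the explicit formula S(n,k) = (1/k!) sum_{j=0}^{k} (-1)^(k-j) C(k,j) j^n:
S(3, 2) = 3
Equivalently, S(n,k) is n! times the coefficient of x^n in the EGF (e^x - 1)^k / k!.

3


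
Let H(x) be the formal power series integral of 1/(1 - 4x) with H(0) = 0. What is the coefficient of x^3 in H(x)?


1/(1 - 4x) = sum_{k>=0} 4^k x^k. Integrating termwise with H(0) = 0:
H(x) = sum_{k>=0} 4^k x^(k+1) / (k+1) = sum_{m>=1} 4^(m-1) x^m / m.
For m = 3: 4^2/3 = 16/3 = 16/3.

16/3


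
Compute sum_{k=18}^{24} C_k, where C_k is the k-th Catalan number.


C_18 through C_24: 477638700, 1767263190, 6564120420, 24466267020, 91482563640, 343059613650, 1289904147324
Sum = 477638700 + 1767263190 + 6564120420 + 24466267020 + 91482563640 + 343059613650 + 1289904147324
= 1757721613944

1757721613944


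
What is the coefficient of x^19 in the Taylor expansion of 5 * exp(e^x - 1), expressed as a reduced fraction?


exp(e^x - 1) = sum_{k>=0} Bell_k x^k / k!, where Bell_k is the k-th Bell number.
So the coefficient of x^19 is 5 * Bell_19 / 19!.
Computing: Bell_19 = 5832742205057 and 19! = 121645100408832000, giving
5 * 5832742205057/121645100408832000 = 5832742205057/24329020081766400.

5832742205057/24329020081766400


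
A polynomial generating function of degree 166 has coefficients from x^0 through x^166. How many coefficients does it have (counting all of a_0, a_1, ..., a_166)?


A polynomial of degree 166 takes the form a_0 + a_1 x + ... + a_166 x^166.
The number of coefficients is 166 + 1 = 167.

167


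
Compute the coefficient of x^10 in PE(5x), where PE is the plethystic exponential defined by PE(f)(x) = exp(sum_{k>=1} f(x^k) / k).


With f(x) = 5x, the exponent is sum_{k>=1} 5 x^k / k = 5 * (-ln(1 - x)). Exponentiating:
PE(5x) = exp(-5 ln(1 - x)) = 1/(1 - x)^5.
By the negative binomial expansion, [x^n] 1/(1 - x)^5 = C(n + 4, 4).
For n = 10: C(14, 4) = 1001.

1001


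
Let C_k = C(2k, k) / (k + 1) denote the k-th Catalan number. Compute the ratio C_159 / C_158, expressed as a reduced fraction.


Using C_k = (2k)! / (k! (k+1)!), the ratio C_{k+1}/C_k simplifies to
C_{k+1}/C_k = [(2k+2)! / ((k+1)! (k+2)!)] * [k! (k+1)! / (2k)!]
 = (2k+2)(2k+1) / ((k+1)(k+2)) = 2(2k+1) / (k+2).
For k = 158: 2(2*158 + 1) / (158 + 2) = 634/160 = 317/80.

317/80


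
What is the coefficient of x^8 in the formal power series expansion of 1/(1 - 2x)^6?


The general identity 1/(1 - c x)^r = sum_{k>=0} c^k C(k + r - 1, r - 1) x^k follows by substituting y = c x into 1/(1 - y)^r = sum_{k>=0} C(k + r - 1, r - 1) y^k.
For c = 2, r = 6, k = 8:
2^8 * C(13, 5) = 256 * 1287 = 329472.

329472


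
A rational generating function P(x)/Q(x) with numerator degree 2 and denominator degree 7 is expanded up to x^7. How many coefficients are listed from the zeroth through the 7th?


Expanding up to x^7 gives the coefficients for x^0, x^1, ..., x^7.
That is 7 + 1 = 8 coefficients in total.

8


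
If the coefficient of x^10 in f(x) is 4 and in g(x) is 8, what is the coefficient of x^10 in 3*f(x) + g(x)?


Scalar multiplication scales coefficients: 3 * 4 = 12.
Then add the g coefficient: 12 + 8
= 20

20


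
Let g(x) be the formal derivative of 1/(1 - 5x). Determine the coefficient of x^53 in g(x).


Differentiate termwise: d/dx sum_{k>=0} 5^k x^k = sum_{k>=1} k 5^k x^(k-1) = sum_{j>=0} (j+1) 5^(j+1) x^j.
Equivalently, d/dx [1/(1 - 5x)] = 5/(1 - 5x)^2.
For j = 53: 54 * 5^54 = 54 * 55511151231257827021181583404541015625 = 2997602166487922659143805503845214843750.

2997602166487922659143805503845214843750


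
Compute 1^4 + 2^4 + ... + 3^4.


This power sum has a closed form given by Faulhaber's formula
sum_{k=1}^{m} k^p = (1 / (p + 1)) * sum_{j=0}^{p} C(p + 1, j) B_j m^(p + 1 - j),
but for small m direct computation is fastest:
1 + 16 + 81 = 98.

98


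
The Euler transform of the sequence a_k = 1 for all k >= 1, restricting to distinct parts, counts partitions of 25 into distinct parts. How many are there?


Partitions of 25 into distinct parts can be computed via generating function.
Product (1+x)(1+x^2)(1+x^3)...
The coefficient of x^25 = 142

142


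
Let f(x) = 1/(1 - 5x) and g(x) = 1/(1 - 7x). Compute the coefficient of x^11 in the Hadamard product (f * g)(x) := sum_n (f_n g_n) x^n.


f has coefficients f_k = 5^k and g has coefficients g_k = 7^k, so the Hadamard product has coefficient (f*g)_k = 5^k * 7^k = 35^k.
For k = 11: 35^11 = 96549157373046875.

96549157373046875


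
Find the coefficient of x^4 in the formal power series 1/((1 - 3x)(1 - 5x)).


By partial fractions or Cauchy convolution:
The coefficient equals sum_{k=0}^{4} 3^k * 5^(4-k).
= 1441

1441


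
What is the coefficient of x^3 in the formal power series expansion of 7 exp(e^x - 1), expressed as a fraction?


exp(e^x - 1) is the exponential generating function for the Bell numbers Bell_k: exp(e^x - 1) = sum_{k>=0} Bell_k x^k / k!.
So the coefficient of x^3 in 7 exp(e^x - 1) is 7 Bell_3 / 3!.
Computing: Bell_3 = 5 and 3! = 6, giving
7 * 5/6 = 35/6.

35/6


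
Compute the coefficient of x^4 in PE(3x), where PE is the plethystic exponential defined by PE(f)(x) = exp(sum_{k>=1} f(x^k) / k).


With f(x) = 3x, the exponent is sum_{k>=1} 3 x^k / k = 3 * (-ln(1 - x)). Exponentiating:
PE(3x) = exp(-3 ln(1 - x)) = 1/(1 - x)^3.
By the negative binomial expansion, [x^n] 1/(1 - x)^3 = C(n + 2, 2).
For n = 4: C(6, 2) = 15.

15


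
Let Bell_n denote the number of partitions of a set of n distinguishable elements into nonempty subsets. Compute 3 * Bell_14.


Bell_14 can be computed from the Bell triangle or from Dobinski's identity Bell_n = (1/e) * sum_{k>=0} k^n / k!.
Computing Bell_14 = 190899322.
Then 3 * 190899322 = 572697966.

572697966


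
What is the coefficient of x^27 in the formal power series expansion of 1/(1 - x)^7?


The negative binomial / multiset identity is
1/(1 - x)^r = sum_{k>=0} C(k + r - 1, r - 1) x^k.
Here r = 7 and k = 27, so the coefficient is
C(27 + 6, 6) = C(33, 6)
= 1107568

1107568


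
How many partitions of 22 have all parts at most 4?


Using the generating function (1-x)^(-1)(1-x^2)^(-1)...(1-x^4)^(-1),
the coefficient of x^22 counts these restricted partitions.
Result = 136

136


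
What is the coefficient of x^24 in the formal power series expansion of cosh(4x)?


The Maclaurin series is cosh(t) = sum_{m>=0} t^(2m) / (2m)!, so substituting t = 4x, only even powers of x are nonzero, with coefficient of x^(2m) equal to 4^(2m) / (2m)!.
For x^24 the coefficient is 4^24/24! = 281474976710656/620448401733239439360000 = 67108864/147926426347074375.

67108864/147926426347074375


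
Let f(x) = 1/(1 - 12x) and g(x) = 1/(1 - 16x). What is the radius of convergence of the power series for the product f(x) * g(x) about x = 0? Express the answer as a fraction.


The radius of 1/(1 - 12x) is 1/12 (nearest singularity at x = 1/12), and the radius of 1/(1 - 16x) is 1/16.
The product f(x)*g(x) = 1/((1 - 12x)(1 - 16x)) has singularities at both 1/12 and 1/16, so its radius of convergence is the distance to the nearest one:
min(1/12, 1/16) = 1/16.

1/16


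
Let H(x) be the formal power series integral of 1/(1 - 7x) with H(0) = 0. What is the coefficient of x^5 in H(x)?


1/(1 - 7x) = sum_{k>=0} 7^k x^k. Integrating termwise with H(0) = 0:
H(x) = sum_{k>=0} 7^k x^(k+1) / (k+1) = sum_{m>=1} 7^(m-1) x^m / m.
For m = 5: 7^4/5 = 2401/5 = 2401/5.

2401/5


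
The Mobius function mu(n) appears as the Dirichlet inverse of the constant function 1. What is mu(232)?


232 has a squared prime factor, so mu(232) = 0.
Factorization reveals a repeated prime.

0


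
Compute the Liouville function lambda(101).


The Liouville function is lambda(k) = (-1)^Omega(k), where Omega(k) counts the prime factors of k with multiplicity.
Factoring: 101 = 101, so Omega(101) = 1.
lambda(101) = (-1)^1 = -1.

-1


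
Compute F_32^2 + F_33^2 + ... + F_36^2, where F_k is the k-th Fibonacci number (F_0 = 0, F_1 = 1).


There is a standard identity sum_{k=0}^{N} F_k^2 = F_N * F_{N+1} (proved inductively from the telescoping relation F_k^2 = F_k F_{k+1} - F_{k-1} F_k). Then
sum_{k=32}^{36} F_k^2 = F_36 F_37 - F_31 F_32.
Computing: F_36 = 14930352, F_37 = 24157817, F_31 = 1346269, F_32 = 2178309.
Sum = 14930352 * 24157817 - 1346269 * 2178309 = 357752121482463.

357752121482463


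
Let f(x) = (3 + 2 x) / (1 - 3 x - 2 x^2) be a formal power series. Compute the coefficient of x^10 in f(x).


Write f(x) = sum_{k>=0} a_k x^k. Multiplying both sides by 1 - 3 x - 2 x^2 gives
(1 - 3 x - 2 x^2) sum_{k>=0} a_k x^k = 3 + 2 x.
Matching coefficients:
 x^0: a_0 = 3
 x^1: a_1 - 3 a_0 = 2  =>  a_1 = 3*3 + 2 = 11
 x^k (k >= 2): a_k = 3 a_{k-1} + 2 a_{k-2}.
Iterating: a_2 = 39, a_3 = 139, a_4 = 495, a_5 = 1763, a_6 = 6279, a_7 = 22363, a_8 = 79647, a_9 = 283667, a_10 = 1010295.
So the coefficient of x^10 is 1010295.

1010295


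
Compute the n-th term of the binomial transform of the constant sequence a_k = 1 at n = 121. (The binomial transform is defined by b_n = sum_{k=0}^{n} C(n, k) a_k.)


With a_k = 1 for all k, b_n = sum_{k=0}^{n} C(n, k) = 2^n by the binomial theorem.
For n = 121: 2^121 = 2658455991569831745807614120560689152.

2658455991569831745807614120560689152


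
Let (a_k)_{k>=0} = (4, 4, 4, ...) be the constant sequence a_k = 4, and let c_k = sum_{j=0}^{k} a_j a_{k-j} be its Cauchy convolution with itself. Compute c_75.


Since a_j = 4 for all j >= 0, the convolution sum becomes
c_k = sum_{j=0}^{k} 4 * 4 = 16 * (k + 1).
Equivalently, the generating function of (a_k) is 4/(1 - x) and its square is 16/(1 - x)^2 = sum_{k>=0} 16(k + 1) x^k.
For k = 75: 16 * 76 = 1216.

1216


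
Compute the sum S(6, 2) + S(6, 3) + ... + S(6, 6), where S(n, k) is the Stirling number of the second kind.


By definition, S(n, k) counts partitions of an n-set into exactly k nonempty blocks.
Computing row n = 6 for k = 2..6:
S(6, k): 31, 90, 65, 15, 1
Sum = 202.

202


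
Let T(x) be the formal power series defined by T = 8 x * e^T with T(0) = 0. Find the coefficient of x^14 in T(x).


Apply the Lagrange inversion formula: if T = 8 x * phi(T) with phi(t) = e^t, then
[x^n] T = 8^n * (1/n) [t^(n-1)] phi(t)^n = 8^n * (1/n) [t^(n-1)] e^(n t) = 8^n * (1/n) * n^(n-1) / (n-1)! = 8^n * n^(n-1) / n!.
When c = 1 this is the Cayley count of rooted labeled trees on n vertices, divided by n!.
For n = 14: 8^14 * 14^13 / 14! = 4398046511104 * 793714773254144/87178291200 = 34785499933455142617088/868725.

34785499933455142617088/868725


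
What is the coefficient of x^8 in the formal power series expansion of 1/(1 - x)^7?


The negative binomial / multiset identity is
1/(1 - x)^r = sum_{k>=0} C(k + r - 1, r - 1) x^k.
Here r = 7 and k = 8, so the coefficient is
C(8 + 6, 6) = C(14, 6)
= 3003

3003


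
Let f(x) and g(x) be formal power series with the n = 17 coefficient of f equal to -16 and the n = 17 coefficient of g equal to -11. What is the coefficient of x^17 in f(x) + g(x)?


Addition of formal power series is termwise.
The coefficient of x^17 in f + g = -16 + -11
= -27

-27


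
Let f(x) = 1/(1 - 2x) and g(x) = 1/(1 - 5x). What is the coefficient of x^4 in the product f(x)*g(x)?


The coefficient of x^n in f*g is the Cauchy product: sum_{k=0}^{n} a^k * b^(n-k).
With a=2, b=5, n=4:
sum_{k=0}^{4} 2^k * 5^(4-k)
= 1031

1031


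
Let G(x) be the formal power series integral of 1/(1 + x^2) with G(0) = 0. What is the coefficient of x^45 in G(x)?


1/(1 + x^2) = sum_{j>=0} (-1)^j x^(2j). Integrating termwise with G(0) = 0:
G(x) = sum_{j>=0} (-1)^j x^(2j+1) / (2j+1) = arctan(x).
Only odd powers are nonzero. For x^45 write 45 = 2*22 + 1, giving
(-1)^22 / 45 = 1/45 = 1/45.

1/45


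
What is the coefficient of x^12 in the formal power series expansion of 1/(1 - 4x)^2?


The general identity 1/(1 - c x)^r = sum_{k>=0} c^k C(k + r - 1, r - 1) x^k follows by substituting y = c x into 1/(1 - y)^r = sum_{k>=0} C(k + r - 1, r - 1) y^k.
For c = 4, r = 2, k = 12:
4^12 * C(13, 1) = 16777216 * 13 = 218103808.

218103808


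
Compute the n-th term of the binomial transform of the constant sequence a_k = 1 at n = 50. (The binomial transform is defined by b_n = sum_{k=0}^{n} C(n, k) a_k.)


With a_k = 1 for all k, b_n = sum_{k=0}^{n} C(n, k) = 2^n by the binomial theorem.
For n = 50: 2^50 = 1125899906842624.

1125899906842624


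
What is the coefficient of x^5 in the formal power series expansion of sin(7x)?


The Maclaurin series is sin(t) = sum_{k>=0} (-1)^k t^(2k+1) / (2k+1)!, so substituting t = 7x, only odd powers of x are nonzero, with coefficient of x^(2k+1) equal to (-1)^k 7^(2k+1) / (2k+1)!.
Write 5 = 2*2 + 1, giving the coefficient (-1)^2 * 7^5 / 5! = 16807/120 = 16807/120.

16807/120


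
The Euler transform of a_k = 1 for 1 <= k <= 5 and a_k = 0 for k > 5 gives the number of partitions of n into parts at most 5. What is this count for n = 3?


Partitions of 3 into parts at most 5:
Using generating function (1-x)^(-1)(1-x^2)^(-1)...(1-x^5)^(-1),
the coefficient of x^3 = 3

3


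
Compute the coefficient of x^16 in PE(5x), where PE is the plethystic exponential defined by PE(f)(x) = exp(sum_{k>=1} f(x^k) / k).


With f(x) = 5x, the exponent is sum_{k>=1} 5 x^k / k = 5 * (-ln(1 - x)). Exponentiating:
PE(5x) = exp(-5 ln(1 - x)) = 1/(1 - x)^5.
By the negative binomial expansion, [x^n] 1/(1 - x)^5 = C(n + 4, 4).
For n = 16: C(20, 4) = 4845.

4845


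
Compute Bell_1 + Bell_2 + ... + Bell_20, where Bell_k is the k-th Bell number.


Recall Bell_k counts set partitions of a k-set (with Bell_0 = 1 by convention).
Bell_1 through Bell_20: 1, 2, 5, 15, 52, 203, 877, 4140, 21147, 115975, 678570, 4213597, 27644437, 190899322, 1382958545, 10480142147, 82864869804, 682076806159, 5832742205057, 51724158235372
Sum = 1 + 2 + 5 + 15 + 52 + 203 + 877 + 4140 + 21147 + 115975 + 678570 + 4213597 + 27644437 + 190899322 + 1382958545 + 10480142147 + 82864869804 + 682076806159 + 5832742205057 + 51724158235372 = 58333928795427.

58333928795427


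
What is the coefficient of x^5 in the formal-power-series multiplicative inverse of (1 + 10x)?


The inverse is 1/(1 + 10x). Apply the geometric identity 1/(1 - y) = sum_{k>=0} y^k with y = -10x:
1/(1 + 10x) = sum_{k>=0} (-10)^k x^k.
So the coefficient of x^5 is (-10)^5 = -100000.

-100000


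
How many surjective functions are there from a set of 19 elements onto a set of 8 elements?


By inclusion-exclusion on which target elements are missed, the number of surjections from an n-set onto a k-set is
surj(n, k) = sum_{j=0}^{k} (-1)^j C(k, j) (k - j)^n.
Equivalently surj(n, k) = k! * S(n, k), where S(n, k) is the Stirling number of the second kind.
For n = 19, k = 8:
S(19, 8) = 1709751003480, so
surj = 8! * 1709751003480 = 40320 * 1709751003480 = 68937160460313600.

68937160460313600


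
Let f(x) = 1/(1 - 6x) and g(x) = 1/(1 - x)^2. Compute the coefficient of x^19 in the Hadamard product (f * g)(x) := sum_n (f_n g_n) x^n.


f has coefficients f_k = 6^k. For g = 1/(1 - x)^2 the coefficient is g_k = C(k + 1, 1) = k + 1. The Hadamard coefficient is (f * g)_k = 6^k * (k + 1).
For k = 19: 6^19 * 20 = 609359740010496 * 20 = 12187194800209920.

12187194800209920


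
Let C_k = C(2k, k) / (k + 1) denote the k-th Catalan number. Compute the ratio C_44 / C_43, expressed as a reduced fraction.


Using C_k = (2k)! / (k! (k+1)!), the ratio C_{k+1}/C_k simplifies to
C_{k+1}/C_k = [(2k+2)! / ((k+1)! (k+2)!)] * [k! (k+1)! / (2k)!]
 = (2k+2)(2k+1) / ((k+1)(k+2)) = 2(2k+1) / (k+2).
For k = 43: 2(2*43 + 1) / (43 + 2) = 174/45 = 58/15.

58/15


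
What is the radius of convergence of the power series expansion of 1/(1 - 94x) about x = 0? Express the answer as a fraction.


Expanding 1/(1 - 94x) = sum_{k>=0} 94^k x^k, the series converges when |94x| < 1, i.e., |x| < 1/94.
So the radius of convergence is 1/94 = 1/94.

1/94


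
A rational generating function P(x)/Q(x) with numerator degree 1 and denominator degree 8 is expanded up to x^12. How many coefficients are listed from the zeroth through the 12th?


Expanding up to x^12 gives the coefficients for x^0, x^1, ..., x^12.
That is 12 + 1 = 13 coefficients in total.

13


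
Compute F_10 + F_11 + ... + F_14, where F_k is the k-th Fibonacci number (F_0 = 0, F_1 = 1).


Use the identity sum_{k=0}^{N} F_k = F_{N+2} - 1 (which follows from F_{k+2} - F_{k+1} = F_k). Then
sum_{k=10}^{14} F_k = (F_{16} - 1) - (F_{11} - 1) = F_{16} - F_{11}.
Computing: F_{16} = 987, F_{11} = 89, so
Sum = 987 - 89 = 898.

898


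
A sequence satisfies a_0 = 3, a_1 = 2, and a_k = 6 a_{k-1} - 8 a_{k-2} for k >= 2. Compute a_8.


The characteristic equation is t^2 - 6 t + 8 = 0, with roots r_1 = 4 and r_2 = 2 (so c_1 = r_1 + r_2, c_2 = -r_1 r_2 as required).
One can use the closed form a_n = A r_1^n + B r_2^n, but direct iteration is more reliable:
a_0 = 3, a_1 = 2, a_2 = -12, a_3 = -88, a_4 = -432, a_5 = -1888, a_6 = -7872, a_7 = -32128, a_8 = -129792.
So a_8 = -129792.

-129792


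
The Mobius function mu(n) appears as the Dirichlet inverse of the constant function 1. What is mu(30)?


30 = 2 * 3 * 5 (all distinct primes).
mu(30) = (-1)^3 = -1

-1


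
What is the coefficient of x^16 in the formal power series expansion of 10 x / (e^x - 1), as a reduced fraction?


The exponential generating function for Bernoulli numbers is
x / (e^x - 1) = sum_{k>=0} B_k x^k / k!.
So the coefficient of x^16 in 10 x / (e^x - 1) is 10 B_16 / 16!.
Computing: B_16 = -3617/510, 16! = 20922789888000, giving
10 * -3617/510 / 20922789888000 = -3617/1067062284288000.

-3617/1067062284288000


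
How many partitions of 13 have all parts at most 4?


Using the generating function (1-x)^(-1)(1-x^2)^(-1)...(1-x^4)^(-1),
the coefficient of x^13 counts these restricted partitions.
Result = 39

39


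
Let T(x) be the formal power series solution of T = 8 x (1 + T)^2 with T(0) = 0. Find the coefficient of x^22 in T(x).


Apply the Lagrange inversion formula: if T = 8 x * phi(T) with phi(t) = (1 + t)^2, then [x^n] T = 8^n * (1/n) [t^(n-1)] phi(t)^n = 8^n * (1/n) [t^(n-1)] (1 + t)^(2n) = 8^n * (1/n) C(2n, n-1).
Using the identity C(2n, n-1) = C(2n, n) * n / (n+1), the unscaled factor equals C(2n, n) / (n+1) = C_n, the n-th Catalan number.
For n = 22: C_22 = C(44, 22) / 23 = 2104098963720/23 = 91482563640.
With the 8^22 = 73786976294838206464 factor, the coefficient is 73786976294838206464 * 91482563640 = 6750221754695707626346339368960.

6750221754695707626346339368960


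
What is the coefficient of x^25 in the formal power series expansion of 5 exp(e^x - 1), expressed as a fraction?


exp(e^x - 1) is the exponential generating function for the Bell numbers Bell_k: exp(e^x - 1) = sum_{k>=0} Bell_k x^k / k!.
So the coefficient of x^25 in 5 exp(e^x - 1) is 5 Bell_25 / 25!.
Computing: Bell_25 = 4638590332229999353 and 25! = 15511210043330985984000000, giving
5 * 4638590332229999353/15511210043330985984000000 = 356814640940769181/238634000666630553600000.

356814640940769181/238634000666630553600000


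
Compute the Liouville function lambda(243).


The Liouville function is lambda(k) = (-1)^Omega(k), where Omega(k) counts the prime factors of k with multiplicity.
Factoring: 243 = 3 * 3 * 3 * 3 * 3, so Omega(243) = 5.
lambda(243) = (-1)^5 = -1.

-1


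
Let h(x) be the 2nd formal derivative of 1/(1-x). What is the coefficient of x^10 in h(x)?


Differentiating 2 times: d^2/dx^2 [1/(1-x)] = 2!/(1-x)^3.
The expansion 1/(1-x)^3 = sum_{k>=0} C(k+2, 2) x^k, so the coefficient of x^n in 2!/(1-x)^3 is 2! * C(n+2, 2).
For n = 10: 2 * C(12, 2) = 2 * 66 = 132

132


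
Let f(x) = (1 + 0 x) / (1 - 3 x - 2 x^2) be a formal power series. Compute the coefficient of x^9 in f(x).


Write f(x) = sum_{k>=0} a_k x^k. Multiplying both sides by 1 - 3 x - 2 x^2 gives
(1 - 3 x - 2 x^2) sum_{k>=0} a_k x^k = 1 + 0 x.
Matching coefficients:
 x^0: a_0 = 1
 x^1: a_1 - 3 a_0 = 0  =>  a_1 = 3*1 + 0 = 3
 x^k (k >= 2): a_k = 3 a_{k-1} + 2 a_{k-2}.
Iterating: a_2 = 11, a_3 = 39, a_4 = 139, a_5 = 495, a_6 = 1763, a_7 = 6279, a_8 = 22363, a_9 = 79647.
So the coefficient of x^9 is 79647.

79647


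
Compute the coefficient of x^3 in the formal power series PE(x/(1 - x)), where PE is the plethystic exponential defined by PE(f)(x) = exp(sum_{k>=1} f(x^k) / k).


For f(x) = x/(1 - x) we have
sum_{k>=1} f(x^k) / k = sum_{k>=1} (1/k) * x^k / (1 - x^k) = sum_{k, m >= 1} x^(k m) / k,
which after exponentiating simplifies to
PE(x/(1 - x)) = prod_{k>=1} 1 / (1 - x^k).
This is the generating function for the partition function p(n), so the coefficient of x^3 is p(3).
Computing p(3) by dynamic programming over parts 1, 2, ..., 3: p(3) = 3.

3


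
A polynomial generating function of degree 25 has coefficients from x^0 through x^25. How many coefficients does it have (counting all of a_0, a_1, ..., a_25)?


A polynomial of degree 25 takes the form a_0 + a_1 x + ... + a_25 x^25.
The number of coefficients is 25 + 1 = 26.

26


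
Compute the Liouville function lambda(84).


The Liouville function is lambda(k) = (-1)^Omega(k), where Omega(k) counts the prime factors of k with multiplicity.
Factoring: 84 = 2 * 2 * 3 * 7, so Omega(84) = 4.
lambda(84) = (-1)^4 = 1.

1


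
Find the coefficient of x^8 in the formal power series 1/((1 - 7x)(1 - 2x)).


By partial fractions or Cauchy convolution:
The coefficient equals sum_{k=0}^{8} 7^k * 2^(8-k).
= 8070619

8070619


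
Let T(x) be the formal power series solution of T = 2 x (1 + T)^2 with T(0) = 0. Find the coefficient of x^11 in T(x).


Apply the Lagrange inversion formula: if T = 2 x * phi(T) with phi(t) = (1 + t)^2, then [x^n] T = 2^n * (1/n) [t^(n-1)] phi(t)^n = 2^n * (1/n) [t^(n-1)] (1 + t)^(2n) = 2^n * (1/n) C(2n, n-1).
Using the identity C(2n, n-1) = C(2n, n) * n / (n+1), the unscaled factor equals C(2n, n) / (n+1) = C_n, the n-th Catalan number.
For n = 11: C_11 = C(22, 11) / 12 = 705432/12 = 58786.
With the 2^11 = 2048 factor, the coefficient is 2048 * 58786 = 120393728.

120393728


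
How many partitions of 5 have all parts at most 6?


Using the generating function (1-x)^(-1)(1-x^2)^(-1)...(1-x^6)^(-1),
the coefficient of x^5 counts these restricted partitions.
Result = 7

7


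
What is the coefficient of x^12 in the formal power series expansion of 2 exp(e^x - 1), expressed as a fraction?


exp(e^x - 1) is the exponential generating function for the Bell numbers Bell_k: exp(e^x - 1) = sum_{k>=0} Bell_k x^k / k!.
So the coefficient of x^12 in 2 exp(e^x - 1) is 2 Bell_12 / 12!.
Computing: Bell_12 = 4213597 and 12! = 479001600, giving
2 * 4213597/479001600 = 4213597/239500800.

4213597/239500800


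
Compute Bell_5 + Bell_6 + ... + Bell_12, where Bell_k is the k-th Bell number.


Recall Bell_k counts set partitions of a k-set (with Bell_0 = 1 by convention).
Bell_5 through Bell_12: 52, 203, 877, 4140, 21147, 115975, 678570, 4213597
Sum = 52 + 203 + 877 + 4140 + 21147 + 115975 + 678570 + 4213597 = 5034561.

5034561


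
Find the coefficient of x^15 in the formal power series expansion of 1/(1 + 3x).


Write 1/(1 + c x) = 1/(1 - (-c) x) and apply the geometric-series identity
1/(1 - y) = sum_{k>=0} y^k to get 1/(1 + c x) = sum_{k>=0} (-c)^k x^k.
So the coefficient of x^k is (-c)^k = (-1)^k * c^k.
Here c = 3 and k = 15:
(-3)^15 = -1 * 14348907 = -14348907

-14348907


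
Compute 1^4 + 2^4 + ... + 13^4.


This power sum has a closed form given by Faulhaber's formula
sum_{k=1}^{m} k^p = (1 / (p + 1)) * sum_{j=0}^{p} C(p + 1, j) B_j m^(p + 1 - j),
but for small m direct computation is fastest:
1 + 16 + 81 + 256 + 625 + 1296 + 2401 + 4096 + 6561 + 10000 + 14641 + 20736 + 28561 = 89271.

89271


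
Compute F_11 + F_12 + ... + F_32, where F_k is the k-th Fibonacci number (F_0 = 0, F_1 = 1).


Use the identity sum_{k=0}^{N} F_k = F_{N+2} - 1 (which follows from F_{k+2} - F_{k+1} = F_k). Then
sum_{k=11}^{32} F_k = (F_{34} - 1) - (F_{12} - 1) = F_{34} - F_{12}.
Computing: F_{34} = 5702887, F_{12} = 144, so
Sum = 5702887 - 144 = 5702743.

5702743


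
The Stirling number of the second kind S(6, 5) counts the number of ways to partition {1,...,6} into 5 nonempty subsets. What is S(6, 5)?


Using the explicit formula S(n,k) = (1/k!) sum_{j=0}^{k} (-1)^(k-j) C(k,j) j^n:
S(6, 5) = 15
Equivalently, S(n,k) is n! times the coefficient of x^n in the EGF (e^x - 1)^k / k!.

15


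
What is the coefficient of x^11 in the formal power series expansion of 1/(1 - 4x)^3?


The general identity 1/(1 - c x)^r = sum_{k>=0} c^k C(k + r - 1, r - 1) x^k follows by substituting y = c x into 1/(1 - y)^r = sum_{k>=0} C(k + r - 1, r - 1) y^k.
For c = 4, r = 3, k = 11:
4^11 * C(13, 2) = 4194304 * 78 = 327155712.

327155712


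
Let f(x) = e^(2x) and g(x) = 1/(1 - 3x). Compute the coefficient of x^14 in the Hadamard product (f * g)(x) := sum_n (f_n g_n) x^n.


Expanding: f_k = 2^k/k! (from e^(2x)) and g_k = 3^k (from 1/(1 - 3x)). So the Hadamard coefficient (f * g)_k = 2^k 3^k / k! = (6)^k / k!.
For k = 14: 6^14/14! = 78364164096/87178291200 = 157464/175175.

157464/175175


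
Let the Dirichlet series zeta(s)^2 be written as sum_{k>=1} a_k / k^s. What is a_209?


The Dirichlet convolution of the constant function 1 with itself gives (1 * 1)(k) = sum_{d | k} 1 = d(k), the number of positive divisors of k.
Since zeta(s) = sum_{k>=1} 1/k^s, we have zeta(s)^2 = sum_{k>=1} d(k)/k^s, so a_k = d(k).
For k = 209: the divisors are 1, 11, 19, 209.
Count = 4.

4


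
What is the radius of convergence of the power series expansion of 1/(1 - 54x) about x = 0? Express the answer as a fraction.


Expanding 1/(1 - 54x) = sum_{k>=0} 54^k x^k, the series converges when |54x| < 1, i.e., |x| < 1/54.
So the radius of convergence is 1/54 = 1/54.

1/54


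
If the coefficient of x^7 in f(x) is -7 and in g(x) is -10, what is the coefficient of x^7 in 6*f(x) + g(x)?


Scalar multiplication scales coefficients: 6 * -7 = -42.
Then add the g coefficient: -42 + -10
= -52

-52


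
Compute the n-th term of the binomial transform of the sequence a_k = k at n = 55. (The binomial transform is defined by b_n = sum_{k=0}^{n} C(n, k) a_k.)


With a_k = k, b_n = sum_{k=0}^{n} C(n, k) k. Using k * C(n, k) = n * C(n-1, k-1) gives b_n = n * sum_{k>=1} C(n-1, k-1) = n * 2^(n-1).
For n = 55: 55 * 2^54 = 55 * 18014398509481984 = 990791918021509120.

990791918021509120


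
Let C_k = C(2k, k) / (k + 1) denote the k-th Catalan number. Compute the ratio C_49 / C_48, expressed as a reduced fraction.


Using C_k = (2k)! / (k! (k+1)!), the ratio C_{k+1}/C_k simplifies to
C_{k+1}/C_k = [(2k+2)! / ((k+1)! (k+2)!)] * [k! (k+1)! / (2k)!]
 = (2k+2)(2k+1) / ((k+1)(k+2)) = 2(2k+1) / (k+2).
For k = 48: 2(2*48 + 1) / (48 + 2) = 194/50 = 97/25.

97/25


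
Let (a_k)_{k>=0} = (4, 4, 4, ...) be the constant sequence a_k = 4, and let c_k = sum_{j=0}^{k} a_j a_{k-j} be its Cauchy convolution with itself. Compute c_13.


Since a_j = 4 for all j >= 0, the convolution sum becomes
c_k = sum_{j=0}^{k} 4 * 4 = 16 * (k + 1).
Equivalently, the generating function of (a_k) is 4/(1 - x) and its square is 16/(1 - x)^2 = sum_{k>=0} 16(k + 1) x^k.
For k = 13: 16 * 14 = 224.

224


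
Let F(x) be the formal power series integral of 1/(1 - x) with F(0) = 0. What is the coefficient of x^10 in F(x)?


1/(1 - x) = sum_{k>=0} x^k. Integrating termwise and using F(0) = 0 gives
F(x) = sum_{k>=0} x^(k+1) / (k+1) = sum_{m>=1} x^m / m = -ln(1 - x).
So the coefficient of x^10 is 1/10 = 1/10.

1/10


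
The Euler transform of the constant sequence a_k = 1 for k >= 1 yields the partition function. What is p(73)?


The Euler transform converts the sequence a_k = 1 into the number of integer partitions.
Using the recurrence or dynamic programming:
p(73) = 6185689

6185689


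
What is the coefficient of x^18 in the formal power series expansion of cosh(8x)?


The Maclaurin series is cosh(t) = sum_{m>=0} t^(2m) / (2m)!, so substituting t = 8x, only even powers of x are nonzero, with coefficient of x^(2m) equal to 8^(2m) / (2m)!.
For x^18 the coefficient is 8^18/18! = 18014398509481984/6402373705728000 = 274877906944/97692469875.

274877906944/97692469875


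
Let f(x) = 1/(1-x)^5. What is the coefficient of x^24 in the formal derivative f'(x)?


Differentiate: d/dx [ 1/(1-x)^r ] = r / (1-x)^(r+1).
Here r = 5, so f'(x) = 5 / (1-x)^6.
The expansion of 1/(1-x)^(r+1) has coefficient of x^n equal to C(n+r, r).
So the coefficient of x^24 in f'(x) is
5 * C(29, 5) = 5 * 118755 = 593775

593775


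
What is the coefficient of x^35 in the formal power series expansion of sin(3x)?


The Maclaurin series is sin(t) = sum_{k>=0} (-1)^k t^(2k+1) / (2k+1)!, so substituting t = 3x, only odd powers of x are nonzero, with coefficient of x^(2k+1) equal to (-1)^k 3^(2k+1) / (2k+1)!.
Write 35 = 2*17 + 1, giving the coefficient (-1)^17 * 3^35 / 35! = -50031545098999707/10333147966386144929666651337523200000000 = -3486784401/720134848346716926220697600000000.

-3486784401/720134848346716926220697600000000


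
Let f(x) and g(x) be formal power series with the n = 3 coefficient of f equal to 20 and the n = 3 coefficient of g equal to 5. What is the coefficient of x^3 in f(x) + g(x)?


Addition of formal power series is termwise.
The coefficient of x^3 in f + g = 20 + 5
= 25

25


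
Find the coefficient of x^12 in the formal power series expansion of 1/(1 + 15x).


Write 1/(1 + c x) = 1/(1 - (-c) x) and apply the geometric-series identity
1/(1 - y) = sum_{k>=0} y^k to get 1/(1 + c x) = sum_{k>=0} (-c)^k x^k.
So the coefficient of x^k is (-c)^k = (-1)^k * c^k.
Here c = 15 and k = 12:
(-15)^12 = 1 * 129746337890625 = 129746337890625

129746337890625


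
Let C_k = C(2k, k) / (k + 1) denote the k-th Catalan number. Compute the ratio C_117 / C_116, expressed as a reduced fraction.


Using C_k = (2k)! / (k! (k+1)!), the ratio C_{k+1}/C_k simplifies to
C_{k+1}/C_k = [(2k+2)! / ((k+1)! (k+2)!)] * [k! (k+1)! / (2k)!]
 = (2k+2)(2k+1) / ((k+1)(k+2)) = 2(2k+1) / (k+2).
For k = 116: 2(2*116 + 1) / (116 + 2) = 466/118 = 233/59.

233/59


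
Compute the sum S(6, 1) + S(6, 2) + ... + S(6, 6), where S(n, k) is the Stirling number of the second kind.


By definition, S(n, k) counts partitions of an n-set into exactly k nonempty blocks.
Computing row n = 6 for k = 1..6:
S(6, k): 1, 31, 90, 65, 15, 1
Sum = 203. (This equals Bell_6 since the sum runs over all k.)

203


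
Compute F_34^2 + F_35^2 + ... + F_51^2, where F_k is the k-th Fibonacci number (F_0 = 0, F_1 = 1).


There is a standard identity sum_{k=0}^{N} F_k^2 = F_N * F_{N+1} (proved inductively from the telescoping relation F_k^2 = F_k F_{k+1} - F_{k-1} F_k). Then
sum_{k=34}^{51} F_k^2 = F_51 F_52 - F_33 F_34.
Computing: F_51 = 20365011074, F_52 = 32951280099, F_33 = 3524578, F_34 = 5702887.
Sum = 20365011074 * 32951280099 - 3524578 * 5702887 = 671053164018340759640.

671053164018340759640


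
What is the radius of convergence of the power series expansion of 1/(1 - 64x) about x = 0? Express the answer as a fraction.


Expanding 1/(1 - 64x) = sum_{k>=0} 64^k x^k, the series converges when |64x| < 1, i.e., |x| < 1/64.
So the radius of convergence is 1/64 = 1/64.

1/64


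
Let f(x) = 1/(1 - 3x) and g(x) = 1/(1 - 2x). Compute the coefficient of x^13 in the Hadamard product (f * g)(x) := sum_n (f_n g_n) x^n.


f has coefficients f_k = 3^k and g has coefficients g_k = 2^k, so the Hadamard product has coefficient (f*g)_k = 3^k * 2^k = 6^k.
For k = 13: 6^13 = 13060694016.

13060694016


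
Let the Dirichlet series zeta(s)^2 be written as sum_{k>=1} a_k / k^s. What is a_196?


The Dirichlet convolution of the constant function 1 with itself gives (1 * 1)(k) = sum_{d | k} 1 = d(k), the number of positive divisors of k.
Since zeta(s) = sum_{k>=1} 1/k^s, we have zeta(s)^2 = sum_{k>=1} d(k)/k^s, so a_k = d(k).
For k = 196: the divisors are 1, 2, 4, 7, 14, 28, 49, 98, 196.
Count = 9.

9


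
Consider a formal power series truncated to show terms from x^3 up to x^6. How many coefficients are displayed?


From x^3 to x^6 inclusive, the count is 6 - 3 + 1 = 4.

4


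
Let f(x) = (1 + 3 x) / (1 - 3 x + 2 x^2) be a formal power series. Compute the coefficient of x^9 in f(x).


Write f(x) = sum_{k>=0} a_k x^k. Multiplying both sides by 1 - 3 x + 2 x^2 gives
(1 - 3 x + 2 x^2) sum_{k>=0} a_k x^k = 1 + 3 x.
Matching coefficients:
 x^0: a_0 = 1
 x^1: a_1 - 3 a_0 = 3  =>  a_1 = 3*1 + 3 = 6
 x^k (k >= 2): a_k = 3 a_{k-1} - 2 a_{k-2}.
Iterating: a_2 = 16, a_3 = 36, a_4 = 76, a_5 = 156, a_6 = 316, a_7 = 636, a_8 = 1276, a_9 = 2556.
So the coefficient of x^9 is 2556.

2556


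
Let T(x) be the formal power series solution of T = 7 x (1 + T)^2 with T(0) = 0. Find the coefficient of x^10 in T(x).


Apply the Lagrange inversion formula: if T = 7 x * phi(T) with phi(t) = (1 + t)^2, then [x^n] T = 7^n * (1/n) [t^(n-1)] phi(t)^n = 7^n * (1/n) [t^(n-1)] (1 + t)^(2n) = 7^n * (1/n) C(2n, n-1).
Using the identity C(2n, n-1) = C(2n, n) * n / (n+1), the unscaled factor equals C(2n, n) / (n+1) = C_n, the n-th Catalan number.
For n = 10: C_10 = C(20, 10) / 11 = 184756/11 = 16796.
With the 7^10 = 282475249 factor, the coefficient is 282475249 * 16796 = 4744454282204.

4744454282204


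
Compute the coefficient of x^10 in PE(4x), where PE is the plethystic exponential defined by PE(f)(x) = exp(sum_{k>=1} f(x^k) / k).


With f(x) = 4x, the exponent is sum_{k>=1} 4 x^k / k = 4 * (-ln(1 - x)). Exponentiating:
PE(4x) = exp(-4 ln(1 - x)) = 1/(1 - x)^4.
By the negative binomial expansion, [x^n] 1/(1 - x)^4 = C(n + 3, 3).
For n = 10: C(13, 3) = 286.

286


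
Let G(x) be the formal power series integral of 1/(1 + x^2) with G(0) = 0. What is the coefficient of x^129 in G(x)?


1/(1 + x^2) = sum_{j>=0} (-1)^j x^(2j). Integrating termwise with G(0) = 0:
G(x) = sum_{j>=0} (-1)^j x^(2j+1) / (2j+1) = arctan(x).
Only odd powers are nonzero. For x^129 write 129 = 2*64 + 1, giving
(-1)^64 / 129 = 1/129 = 1/129.

1/129


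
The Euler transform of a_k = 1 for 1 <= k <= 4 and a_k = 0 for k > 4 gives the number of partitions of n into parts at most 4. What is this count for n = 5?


Partitions of 5 into parts at most 4:
Using generating function (1-x)^(-1)(1-x^2)^(-1)...(1-x^4)^(-1),
the coefficient of x^5 = 6

6


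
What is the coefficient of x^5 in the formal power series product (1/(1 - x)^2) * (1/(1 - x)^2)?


Combine the factors: (1/(1 - x)^2) * (1/(1 - x)^2) = 1/(1 - x)^4.
Then use 1/(1 - x)^r = sum_{k>=0} C(k + r - 1, r - 1) x^k with r = 4 and k = 5:
C(8, 3) = 56.

56


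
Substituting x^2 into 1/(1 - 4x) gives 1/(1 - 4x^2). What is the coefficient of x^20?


The coefficient of x^(2m) in 1/(1 - 4x^2) is 4^m.
With n = 20 = 2*10, the coefficient is 4^10 = 1048576.

1048576


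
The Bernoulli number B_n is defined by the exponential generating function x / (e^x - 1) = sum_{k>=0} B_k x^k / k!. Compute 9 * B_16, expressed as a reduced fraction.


Bernoulli numbers can also be computed recursively via B_0 = 1 and sum_{j=0}^{m} C(m+1, j) B_j = 0 for m >= 1. Odd-index Bernoulli numbers vanish for k >= 3.
Computing B_16 = -3617/510, so 9 * B_16 = 9 * -3617/510 = -10851/170.

-10851/170


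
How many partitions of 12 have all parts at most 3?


Using the generating function (1-x)^(-1)(1-x^2)^(-1)(1-x^3)^(-1),
the coefficient of x^12 counts these restricted partitions.
Result = 19

19


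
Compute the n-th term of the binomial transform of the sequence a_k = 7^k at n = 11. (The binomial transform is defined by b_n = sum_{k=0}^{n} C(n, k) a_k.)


With a_k = 7^k, b_n = sum_{k=0}^{n} C(n, k) 7^k = (1 + 7)^n by the binomial theorem.
For n = 11: (1 + 7)^11 = 8^11 = 8589934592.

8589934592


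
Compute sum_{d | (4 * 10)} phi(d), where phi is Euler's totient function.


First, 4 * 10 = 40. One classical identity is sum_{d | n} phi(d) = n (each k in [1, n] has a unique gcd with n, and among the k's with gcd(k, n) = n/d there are phi(d) of them). So the sum equals 40. We also verify directly:
Divisors of 40: 1, 2, 4, 5, 8, 10, 20, 40.
phi values: 1, 1, 2, 4, 4, 4, 8, 16.
Sum = 40.

40


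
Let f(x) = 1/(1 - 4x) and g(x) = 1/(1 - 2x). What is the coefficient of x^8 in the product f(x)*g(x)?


The coefficient of x^n in f*g is the Cauchy product: sum_{k=0}^{n} a^k * b^(n-k).
With a=4, b=2, n=8:
sum_{k=0}^{8} 4^k * 2^(8-k)
= 130816

130816


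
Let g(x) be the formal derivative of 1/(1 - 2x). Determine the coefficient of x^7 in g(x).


Differentiate termwise: d/dx sum_{k>=0} 2^k x^k = sum_{k>=1} k 2^k x^(k-1) = sum_{j>=0} (j+1) 2^(j+1) x^j.
Equivalently, d/dx [1/(1 - 2x)] = 2/(1 - 2x)^2.
For j = 7: 8 * 2^8 = 8 * 256 = 2048.

2048
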